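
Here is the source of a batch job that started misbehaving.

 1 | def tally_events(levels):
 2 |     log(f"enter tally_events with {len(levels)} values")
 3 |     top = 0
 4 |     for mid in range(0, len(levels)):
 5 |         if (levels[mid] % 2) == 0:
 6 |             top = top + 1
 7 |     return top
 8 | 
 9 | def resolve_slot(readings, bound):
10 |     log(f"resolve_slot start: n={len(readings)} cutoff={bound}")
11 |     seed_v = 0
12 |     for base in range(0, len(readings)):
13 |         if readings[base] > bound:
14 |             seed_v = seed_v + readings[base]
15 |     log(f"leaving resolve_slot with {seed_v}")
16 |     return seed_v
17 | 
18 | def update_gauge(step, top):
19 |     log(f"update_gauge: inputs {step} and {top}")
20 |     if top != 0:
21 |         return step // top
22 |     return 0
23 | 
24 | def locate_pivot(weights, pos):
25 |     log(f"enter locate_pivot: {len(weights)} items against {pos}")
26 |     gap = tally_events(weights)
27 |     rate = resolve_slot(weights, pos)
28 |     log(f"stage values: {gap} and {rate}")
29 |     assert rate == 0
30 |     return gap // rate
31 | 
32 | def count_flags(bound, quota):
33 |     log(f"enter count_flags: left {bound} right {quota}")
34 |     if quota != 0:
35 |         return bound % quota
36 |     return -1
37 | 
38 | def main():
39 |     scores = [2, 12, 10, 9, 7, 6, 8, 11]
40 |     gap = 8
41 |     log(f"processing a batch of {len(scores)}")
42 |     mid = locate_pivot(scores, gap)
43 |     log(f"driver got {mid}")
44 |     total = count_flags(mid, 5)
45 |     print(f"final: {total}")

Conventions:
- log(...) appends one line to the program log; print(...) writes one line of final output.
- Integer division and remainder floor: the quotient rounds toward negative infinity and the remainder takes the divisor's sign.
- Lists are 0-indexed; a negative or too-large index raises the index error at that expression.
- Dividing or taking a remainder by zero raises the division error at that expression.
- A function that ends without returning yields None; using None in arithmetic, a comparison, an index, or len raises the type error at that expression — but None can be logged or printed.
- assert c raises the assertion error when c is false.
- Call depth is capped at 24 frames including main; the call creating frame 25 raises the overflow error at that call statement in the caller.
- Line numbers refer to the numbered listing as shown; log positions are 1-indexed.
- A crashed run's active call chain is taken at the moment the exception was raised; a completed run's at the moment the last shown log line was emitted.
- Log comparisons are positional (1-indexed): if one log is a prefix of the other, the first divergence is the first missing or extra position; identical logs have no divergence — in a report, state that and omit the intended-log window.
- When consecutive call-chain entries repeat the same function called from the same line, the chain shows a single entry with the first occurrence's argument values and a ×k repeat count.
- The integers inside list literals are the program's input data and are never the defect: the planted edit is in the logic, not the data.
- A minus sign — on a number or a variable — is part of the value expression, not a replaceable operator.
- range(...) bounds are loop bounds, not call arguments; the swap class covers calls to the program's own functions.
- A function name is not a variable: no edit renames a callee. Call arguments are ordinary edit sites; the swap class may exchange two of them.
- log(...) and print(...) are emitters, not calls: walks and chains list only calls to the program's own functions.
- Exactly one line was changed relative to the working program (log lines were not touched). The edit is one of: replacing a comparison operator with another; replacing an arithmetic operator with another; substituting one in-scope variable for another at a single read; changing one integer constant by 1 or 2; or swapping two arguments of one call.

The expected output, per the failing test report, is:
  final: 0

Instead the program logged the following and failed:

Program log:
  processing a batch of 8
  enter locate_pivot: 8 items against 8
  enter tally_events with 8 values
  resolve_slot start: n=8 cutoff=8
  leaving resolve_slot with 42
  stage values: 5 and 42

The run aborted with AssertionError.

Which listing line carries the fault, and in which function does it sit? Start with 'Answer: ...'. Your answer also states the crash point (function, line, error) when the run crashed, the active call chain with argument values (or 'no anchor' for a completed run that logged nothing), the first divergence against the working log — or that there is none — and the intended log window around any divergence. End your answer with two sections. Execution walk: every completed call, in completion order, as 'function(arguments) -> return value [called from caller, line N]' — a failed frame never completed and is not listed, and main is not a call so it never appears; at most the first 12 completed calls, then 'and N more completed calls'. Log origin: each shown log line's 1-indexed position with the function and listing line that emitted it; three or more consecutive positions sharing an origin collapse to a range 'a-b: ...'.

Answer: the defect is in locate_pivot at line 29.
The tell: The faulty run's log stops after 6 lines; the working version's next line would be 'driver got 0'.
Crash: locate_pivot, line 29, AssertionError.
Call chain: main -> locate_pivot([2, 12, 10, 9, 7, 6, 8, 11], 8) (called at line 42).
First divergence: position 7 — after 6 matching lines the faulty run goes silent; intended next line 'driver got 0'.
Intended log window:
  5: leaving resolve_slot with 42
  6: stage values: 5 and 42
  7: driver got 0
  8: enter count_flags: left 0 right 5
Execution walk:
  tally_events([2, 12, 10, 9, 7, 6, 8, 11]) -> 5  [called from locate_pivot, line 26]
  resolve_slot([2, 12, 10, 9, 7, 6, 8, 11], 8) -> 42  [called from locate_pivot, line 27]
Log origin:
  1: logged in main at line 41
  2: logged in locate_pivot at line 25
  3: logged in tally_events at line 2
  4: logged in resolve_slot at line 10
  5: logged in resolve_slot at line 15
  6: logged in locate_pivot at line 28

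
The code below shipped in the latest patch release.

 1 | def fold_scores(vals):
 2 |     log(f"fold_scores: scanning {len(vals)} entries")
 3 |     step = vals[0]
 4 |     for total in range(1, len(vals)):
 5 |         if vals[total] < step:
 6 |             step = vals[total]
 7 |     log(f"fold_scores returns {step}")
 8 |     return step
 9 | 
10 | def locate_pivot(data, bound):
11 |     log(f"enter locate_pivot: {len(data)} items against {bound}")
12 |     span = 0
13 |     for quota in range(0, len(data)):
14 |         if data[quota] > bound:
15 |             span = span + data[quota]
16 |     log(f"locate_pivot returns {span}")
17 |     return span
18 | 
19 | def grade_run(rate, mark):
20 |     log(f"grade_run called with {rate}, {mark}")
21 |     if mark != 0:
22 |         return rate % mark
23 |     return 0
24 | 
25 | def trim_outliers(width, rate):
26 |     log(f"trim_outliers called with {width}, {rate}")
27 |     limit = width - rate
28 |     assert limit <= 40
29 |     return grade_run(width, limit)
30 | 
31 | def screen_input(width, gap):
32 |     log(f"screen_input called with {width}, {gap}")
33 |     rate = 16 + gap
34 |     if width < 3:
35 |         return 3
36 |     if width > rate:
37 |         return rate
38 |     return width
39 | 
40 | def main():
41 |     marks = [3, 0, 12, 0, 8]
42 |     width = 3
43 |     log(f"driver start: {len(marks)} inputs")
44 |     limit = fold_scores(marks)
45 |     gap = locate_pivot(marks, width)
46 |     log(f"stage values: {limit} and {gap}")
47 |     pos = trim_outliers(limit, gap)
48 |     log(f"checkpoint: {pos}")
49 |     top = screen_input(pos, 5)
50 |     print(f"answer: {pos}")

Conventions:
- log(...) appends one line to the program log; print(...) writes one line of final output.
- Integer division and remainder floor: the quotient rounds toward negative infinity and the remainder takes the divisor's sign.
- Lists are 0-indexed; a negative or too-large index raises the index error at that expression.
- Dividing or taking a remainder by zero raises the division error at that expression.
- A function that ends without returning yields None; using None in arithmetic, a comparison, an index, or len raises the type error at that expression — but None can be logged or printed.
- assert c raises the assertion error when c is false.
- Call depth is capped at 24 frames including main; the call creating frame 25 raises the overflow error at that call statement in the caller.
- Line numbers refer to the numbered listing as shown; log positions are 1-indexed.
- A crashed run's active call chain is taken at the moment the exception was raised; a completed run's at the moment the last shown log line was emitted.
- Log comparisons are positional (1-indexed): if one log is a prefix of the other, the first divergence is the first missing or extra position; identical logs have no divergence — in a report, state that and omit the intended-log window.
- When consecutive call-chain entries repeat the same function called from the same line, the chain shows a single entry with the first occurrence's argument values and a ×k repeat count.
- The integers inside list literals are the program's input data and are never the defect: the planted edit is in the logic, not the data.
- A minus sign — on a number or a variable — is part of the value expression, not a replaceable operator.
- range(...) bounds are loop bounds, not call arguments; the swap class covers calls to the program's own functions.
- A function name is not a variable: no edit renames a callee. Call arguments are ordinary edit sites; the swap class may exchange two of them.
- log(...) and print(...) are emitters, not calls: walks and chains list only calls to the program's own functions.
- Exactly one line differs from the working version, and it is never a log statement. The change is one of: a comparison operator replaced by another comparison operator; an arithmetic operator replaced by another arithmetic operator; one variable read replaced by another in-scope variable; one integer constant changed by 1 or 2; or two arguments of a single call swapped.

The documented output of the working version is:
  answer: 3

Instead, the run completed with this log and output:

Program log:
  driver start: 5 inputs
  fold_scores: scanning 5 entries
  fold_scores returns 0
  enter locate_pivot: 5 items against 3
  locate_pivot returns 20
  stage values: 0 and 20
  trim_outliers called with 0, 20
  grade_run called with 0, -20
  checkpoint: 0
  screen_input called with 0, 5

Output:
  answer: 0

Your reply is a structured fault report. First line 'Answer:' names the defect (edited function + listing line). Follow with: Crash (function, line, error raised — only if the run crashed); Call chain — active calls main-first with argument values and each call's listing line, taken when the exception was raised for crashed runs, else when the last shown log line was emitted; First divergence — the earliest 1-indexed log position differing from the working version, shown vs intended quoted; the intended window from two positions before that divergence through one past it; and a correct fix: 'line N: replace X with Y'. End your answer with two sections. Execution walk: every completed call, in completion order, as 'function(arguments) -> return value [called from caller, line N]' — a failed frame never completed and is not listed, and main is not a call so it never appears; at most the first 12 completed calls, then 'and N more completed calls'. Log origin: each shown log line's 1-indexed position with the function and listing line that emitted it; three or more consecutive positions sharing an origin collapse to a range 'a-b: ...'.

Answer: the defect is in main at line 50.
Core observation: The two runs log identically and part ways only at the printed values.
Call chain: main -> screen_input(0, 5) (called at line 49).
First divergence: none; the two logs match at every position.
Execution walk:
  fold_scores([3, 0, 12, 0, 8]) -> 0  [called from main, line 44]
  locate_pivot([3, 0, 12, 0, 8], 3) -> 20  [called from main, line 45]
  grade_run(0, -20) -> 0  [called from trim_outliers, line 29]
  trim_outliers(0, 20) -> 0  [called from main, line 47]
  screen_input(0, 5) -> 3  [called from main, line 49]
Log line origins:
  1: logged in main at line 43
  2: logged in fold_scores at line 2
  3: logged in fold_scores at line 7
  4: logged in locate_pivot at line 11
  5: logged in locate_pivot at line 16
  6: logged in main at line 46
  7: logged in trim_outliers at line 26
  8: logged in grade_run at line 20
  9: logged in main at line 48
  10: logged in screen_input at line 32
A correct fix: line 50: replace `pos` with `top`.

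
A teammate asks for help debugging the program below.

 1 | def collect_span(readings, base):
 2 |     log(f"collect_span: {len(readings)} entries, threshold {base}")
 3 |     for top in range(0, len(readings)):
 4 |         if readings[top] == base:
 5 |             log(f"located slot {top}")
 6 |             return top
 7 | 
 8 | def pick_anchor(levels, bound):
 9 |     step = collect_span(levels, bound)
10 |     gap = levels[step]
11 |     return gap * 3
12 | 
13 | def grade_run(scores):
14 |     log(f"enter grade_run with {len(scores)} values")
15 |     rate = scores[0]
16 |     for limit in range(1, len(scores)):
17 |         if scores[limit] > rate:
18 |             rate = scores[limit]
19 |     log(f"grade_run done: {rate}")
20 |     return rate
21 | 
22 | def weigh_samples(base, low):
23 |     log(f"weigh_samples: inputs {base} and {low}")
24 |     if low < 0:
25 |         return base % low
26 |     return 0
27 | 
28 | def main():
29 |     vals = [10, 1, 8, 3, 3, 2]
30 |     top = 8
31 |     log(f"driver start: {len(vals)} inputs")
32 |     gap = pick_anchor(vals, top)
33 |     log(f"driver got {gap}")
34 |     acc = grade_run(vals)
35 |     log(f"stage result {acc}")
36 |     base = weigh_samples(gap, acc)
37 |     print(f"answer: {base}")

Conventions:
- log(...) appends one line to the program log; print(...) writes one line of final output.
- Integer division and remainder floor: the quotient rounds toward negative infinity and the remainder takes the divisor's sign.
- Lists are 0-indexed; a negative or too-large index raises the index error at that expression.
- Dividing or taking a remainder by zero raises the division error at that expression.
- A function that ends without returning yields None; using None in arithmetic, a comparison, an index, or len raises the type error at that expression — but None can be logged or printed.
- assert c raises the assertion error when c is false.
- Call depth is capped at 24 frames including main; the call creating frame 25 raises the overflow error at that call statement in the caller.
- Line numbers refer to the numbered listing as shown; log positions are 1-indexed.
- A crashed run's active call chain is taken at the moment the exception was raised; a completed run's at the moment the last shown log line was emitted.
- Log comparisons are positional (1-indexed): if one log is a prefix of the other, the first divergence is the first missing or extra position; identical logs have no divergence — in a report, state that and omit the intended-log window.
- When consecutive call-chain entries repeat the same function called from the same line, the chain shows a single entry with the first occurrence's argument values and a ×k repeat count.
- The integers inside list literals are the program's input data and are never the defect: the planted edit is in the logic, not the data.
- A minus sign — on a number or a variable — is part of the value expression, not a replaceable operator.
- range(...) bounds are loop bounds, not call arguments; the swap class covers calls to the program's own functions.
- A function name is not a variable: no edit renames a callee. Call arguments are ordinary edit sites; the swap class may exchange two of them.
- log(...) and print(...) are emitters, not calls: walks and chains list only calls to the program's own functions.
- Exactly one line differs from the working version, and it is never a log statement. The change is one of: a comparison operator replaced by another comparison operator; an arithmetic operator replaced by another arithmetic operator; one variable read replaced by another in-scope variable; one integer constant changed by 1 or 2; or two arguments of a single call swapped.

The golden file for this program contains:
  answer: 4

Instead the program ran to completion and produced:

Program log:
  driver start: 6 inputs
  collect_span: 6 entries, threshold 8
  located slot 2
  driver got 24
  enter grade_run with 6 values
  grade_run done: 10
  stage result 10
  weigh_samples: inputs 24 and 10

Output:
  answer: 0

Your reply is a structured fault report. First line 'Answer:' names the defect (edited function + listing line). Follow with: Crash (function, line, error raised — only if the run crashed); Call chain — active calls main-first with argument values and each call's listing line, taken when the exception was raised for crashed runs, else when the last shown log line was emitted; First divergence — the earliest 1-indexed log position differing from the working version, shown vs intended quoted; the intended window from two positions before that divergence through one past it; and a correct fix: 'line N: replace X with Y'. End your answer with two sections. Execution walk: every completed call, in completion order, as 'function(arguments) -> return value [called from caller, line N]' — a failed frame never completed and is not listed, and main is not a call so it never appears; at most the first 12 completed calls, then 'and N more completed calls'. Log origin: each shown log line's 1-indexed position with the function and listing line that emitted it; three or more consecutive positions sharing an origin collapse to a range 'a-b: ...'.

Answer: the defect is in weigh_samples at line 24.
Key observation: The two runs log identically and part ways only at the printed values.
Call chain: main -> weigh_samples(24, 10) (called at line 36).
First divergence: none — the logs agree in full.
Execution walk:
  collect_span([10, 1, 8, 3, 3, 2], 8) -> 2  [called from pick_anchor, line 9]
  pick_anchor([10, 1, 8, 3, 3, 2], 8) -> 24  [called from main, line 32]
  grade_run([10, 1, 8, 3, 3, 2]) -> 10  [called from main, line 34]
  weigh_samples(24, 10) -> 0  [called from main, line 36]
Origin of each log line:
  1: emitted by main (line 31)
  2: emitted by collect_span (line 2)
  3: emitted by collect_span (line 5)
  4: emitted by main (line 33)
  5: emitted by grade_run (line 14)
  6: emitted by grade_run (line 19)
  7: emitted by main (line 35)
  8: emitted by weigh_samples (line 23)
A correct fix: line 24: replace `<` with `!=`.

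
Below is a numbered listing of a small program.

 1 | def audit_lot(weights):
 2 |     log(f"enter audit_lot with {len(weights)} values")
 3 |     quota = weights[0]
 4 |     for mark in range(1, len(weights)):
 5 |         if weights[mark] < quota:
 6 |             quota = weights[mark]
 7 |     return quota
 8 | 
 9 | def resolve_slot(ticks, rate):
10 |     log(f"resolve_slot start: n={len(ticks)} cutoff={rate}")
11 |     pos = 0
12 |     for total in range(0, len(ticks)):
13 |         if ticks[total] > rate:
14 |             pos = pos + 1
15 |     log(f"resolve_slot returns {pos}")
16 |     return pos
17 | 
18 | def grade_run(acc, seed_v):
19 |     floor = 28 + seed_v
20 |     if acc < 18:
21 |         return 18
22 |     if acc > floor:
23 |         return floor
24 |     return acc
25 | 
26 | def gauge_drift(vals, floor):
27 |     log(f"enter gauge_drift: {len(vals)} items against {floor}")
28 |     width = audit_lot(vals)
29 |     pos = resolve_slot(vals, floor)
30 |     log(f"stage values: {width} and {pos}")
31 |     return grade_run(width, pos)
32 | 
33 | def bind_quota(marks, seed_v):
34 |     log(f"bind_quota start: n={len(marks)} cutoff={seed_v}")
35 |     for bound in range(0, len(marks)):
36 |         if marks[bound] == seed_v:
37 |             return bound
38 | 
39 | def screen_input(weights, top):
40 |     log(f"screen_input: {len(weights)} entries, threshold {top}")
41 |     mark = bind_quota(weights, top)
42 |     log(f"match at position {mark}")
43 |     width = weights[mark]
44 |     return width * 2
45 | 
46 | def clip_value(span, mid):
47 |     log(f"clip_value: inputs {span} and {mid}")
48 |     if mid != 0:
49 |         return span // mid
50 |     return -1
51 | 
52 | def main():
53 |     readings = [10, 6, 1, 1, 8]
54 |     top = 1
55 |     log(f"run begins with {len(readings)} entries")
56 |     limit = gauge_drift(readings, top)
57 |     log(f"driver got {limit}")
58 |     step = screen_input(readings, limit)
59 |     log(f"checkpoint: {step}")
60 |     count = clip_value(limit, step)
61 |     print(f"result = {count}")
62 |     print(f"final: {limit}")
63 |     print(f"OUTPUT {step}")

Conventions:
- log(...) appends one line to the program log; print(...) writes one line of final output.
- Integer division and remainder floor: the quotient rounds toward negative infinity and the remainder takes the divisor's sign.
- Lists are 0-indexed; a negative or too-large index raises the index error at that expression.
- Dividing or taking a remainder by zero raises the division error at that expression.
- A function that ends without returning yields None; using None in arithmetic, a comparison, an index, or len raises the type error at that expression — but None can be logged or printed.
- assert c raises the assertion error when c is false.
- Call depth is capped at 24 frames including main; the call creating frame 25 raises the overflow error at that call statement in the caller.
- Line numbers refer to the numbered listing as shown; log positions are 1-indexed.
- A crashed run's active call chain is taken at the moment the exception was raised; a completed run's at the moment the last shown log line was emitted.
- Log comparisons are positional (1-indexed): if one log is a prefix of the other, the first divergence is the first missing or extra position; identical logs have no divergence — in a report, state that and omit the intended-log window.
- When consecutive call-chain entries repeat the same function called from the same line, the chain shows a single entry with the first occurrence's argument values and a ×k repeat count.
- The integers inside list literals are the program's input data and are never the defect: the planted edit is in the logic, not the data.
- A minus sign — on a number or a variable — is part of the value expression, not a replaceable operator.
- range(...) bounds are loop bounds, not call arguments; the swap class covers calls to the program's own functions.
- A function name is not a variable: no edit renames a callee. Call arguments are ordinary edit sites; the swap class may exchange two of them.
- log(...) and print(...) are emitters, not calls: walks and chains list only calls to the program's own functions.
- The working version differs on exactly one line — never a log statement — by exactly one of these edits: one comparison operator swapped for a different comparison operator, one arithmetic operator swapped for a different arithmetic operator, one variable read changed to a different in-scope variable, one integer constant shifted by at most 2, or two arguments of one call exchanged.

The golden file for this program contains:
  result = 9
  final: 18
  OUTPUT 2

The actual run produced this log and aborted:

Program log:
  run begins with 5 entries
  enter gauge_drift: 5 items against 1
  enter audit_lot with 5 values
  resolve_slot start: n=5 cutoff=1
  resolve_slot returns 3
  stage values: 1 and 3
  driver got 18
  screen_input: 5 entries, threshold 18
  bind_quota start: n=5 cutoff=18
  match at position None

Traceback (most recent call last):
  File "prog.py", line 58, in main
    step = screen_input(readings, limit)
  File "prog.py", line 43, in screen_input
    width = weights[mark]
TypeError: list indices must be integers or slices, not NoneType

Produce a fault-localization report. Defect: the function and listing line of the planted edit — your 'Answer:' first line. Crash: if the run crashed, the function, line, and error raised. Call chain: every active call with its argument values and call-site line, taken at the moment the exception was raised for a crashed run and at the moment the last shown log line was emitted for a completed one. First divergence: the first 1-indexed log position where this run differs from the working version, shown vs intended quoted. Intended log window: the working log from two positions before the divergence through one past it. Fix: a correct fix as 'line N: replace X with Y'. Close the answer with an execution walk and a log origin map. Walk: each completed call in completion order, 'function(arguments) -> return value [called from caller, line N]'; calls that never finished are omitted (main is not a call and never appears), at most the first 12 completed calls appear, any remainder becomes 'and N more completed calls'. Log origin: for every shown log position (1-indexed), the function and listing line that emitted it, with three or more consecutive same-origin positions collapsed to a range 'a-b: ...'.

Answer: the defect is in main at line 58.
Core observation: At log position 8 the runs split — shown 'screen_input: 5 entries, threshold 18', but the working version logs 'screen_input: 5 entries, threshold 1'.
Crash: screen_input, line 43, TypeError.
Call chain: main -> screen_input([10, 6, 1, 1, 8], 18) (called at line 58).
First divergence: position 8 — the shown line 'screen_input: 5 entries, threshold 18' should read 'screen_input: 5 entries, threshold 1'.
Intended log window:
  6: stage values: 1 and 3
  7: driver got 18
  8: screen_input: 5 entries, threshold 1
  9: bind_quota start: n=5 cutoff=1
Execution walk:
  audit_lot([10, 6, 1, 1, 8]) -> 1  [called from gauge_drift, line 28]
  resolve_slot([10, 6, 1, 1, 8], 1) -> 3  [called from gauge_drift, line 29]
  grade_run(1, 3) -> 18  [called from gauge_drift, line 31]
  gauge_drift([10, 6, 1, 1, 8], 1) -> 18  [called from main, line 56]
  bind_quota([10, 6, 1, 1, 8], 18) -> None  [called from screen_input, line 41]
Log line origins:
  1: from main, line 55
  2: from gauge_drift, line 27
  3: from audit_lot, line 2
  4: from resolve_slot, line 10
  5: from resolve_slot, line 15
  6: from gauge_drift, line 30
  7: from main, line 57
  8: from screen_input, line 40
  9: from bind_quota, line 34
  10: from screen_input, line 42
A correct fix: line 58: replace `limit` with `top`.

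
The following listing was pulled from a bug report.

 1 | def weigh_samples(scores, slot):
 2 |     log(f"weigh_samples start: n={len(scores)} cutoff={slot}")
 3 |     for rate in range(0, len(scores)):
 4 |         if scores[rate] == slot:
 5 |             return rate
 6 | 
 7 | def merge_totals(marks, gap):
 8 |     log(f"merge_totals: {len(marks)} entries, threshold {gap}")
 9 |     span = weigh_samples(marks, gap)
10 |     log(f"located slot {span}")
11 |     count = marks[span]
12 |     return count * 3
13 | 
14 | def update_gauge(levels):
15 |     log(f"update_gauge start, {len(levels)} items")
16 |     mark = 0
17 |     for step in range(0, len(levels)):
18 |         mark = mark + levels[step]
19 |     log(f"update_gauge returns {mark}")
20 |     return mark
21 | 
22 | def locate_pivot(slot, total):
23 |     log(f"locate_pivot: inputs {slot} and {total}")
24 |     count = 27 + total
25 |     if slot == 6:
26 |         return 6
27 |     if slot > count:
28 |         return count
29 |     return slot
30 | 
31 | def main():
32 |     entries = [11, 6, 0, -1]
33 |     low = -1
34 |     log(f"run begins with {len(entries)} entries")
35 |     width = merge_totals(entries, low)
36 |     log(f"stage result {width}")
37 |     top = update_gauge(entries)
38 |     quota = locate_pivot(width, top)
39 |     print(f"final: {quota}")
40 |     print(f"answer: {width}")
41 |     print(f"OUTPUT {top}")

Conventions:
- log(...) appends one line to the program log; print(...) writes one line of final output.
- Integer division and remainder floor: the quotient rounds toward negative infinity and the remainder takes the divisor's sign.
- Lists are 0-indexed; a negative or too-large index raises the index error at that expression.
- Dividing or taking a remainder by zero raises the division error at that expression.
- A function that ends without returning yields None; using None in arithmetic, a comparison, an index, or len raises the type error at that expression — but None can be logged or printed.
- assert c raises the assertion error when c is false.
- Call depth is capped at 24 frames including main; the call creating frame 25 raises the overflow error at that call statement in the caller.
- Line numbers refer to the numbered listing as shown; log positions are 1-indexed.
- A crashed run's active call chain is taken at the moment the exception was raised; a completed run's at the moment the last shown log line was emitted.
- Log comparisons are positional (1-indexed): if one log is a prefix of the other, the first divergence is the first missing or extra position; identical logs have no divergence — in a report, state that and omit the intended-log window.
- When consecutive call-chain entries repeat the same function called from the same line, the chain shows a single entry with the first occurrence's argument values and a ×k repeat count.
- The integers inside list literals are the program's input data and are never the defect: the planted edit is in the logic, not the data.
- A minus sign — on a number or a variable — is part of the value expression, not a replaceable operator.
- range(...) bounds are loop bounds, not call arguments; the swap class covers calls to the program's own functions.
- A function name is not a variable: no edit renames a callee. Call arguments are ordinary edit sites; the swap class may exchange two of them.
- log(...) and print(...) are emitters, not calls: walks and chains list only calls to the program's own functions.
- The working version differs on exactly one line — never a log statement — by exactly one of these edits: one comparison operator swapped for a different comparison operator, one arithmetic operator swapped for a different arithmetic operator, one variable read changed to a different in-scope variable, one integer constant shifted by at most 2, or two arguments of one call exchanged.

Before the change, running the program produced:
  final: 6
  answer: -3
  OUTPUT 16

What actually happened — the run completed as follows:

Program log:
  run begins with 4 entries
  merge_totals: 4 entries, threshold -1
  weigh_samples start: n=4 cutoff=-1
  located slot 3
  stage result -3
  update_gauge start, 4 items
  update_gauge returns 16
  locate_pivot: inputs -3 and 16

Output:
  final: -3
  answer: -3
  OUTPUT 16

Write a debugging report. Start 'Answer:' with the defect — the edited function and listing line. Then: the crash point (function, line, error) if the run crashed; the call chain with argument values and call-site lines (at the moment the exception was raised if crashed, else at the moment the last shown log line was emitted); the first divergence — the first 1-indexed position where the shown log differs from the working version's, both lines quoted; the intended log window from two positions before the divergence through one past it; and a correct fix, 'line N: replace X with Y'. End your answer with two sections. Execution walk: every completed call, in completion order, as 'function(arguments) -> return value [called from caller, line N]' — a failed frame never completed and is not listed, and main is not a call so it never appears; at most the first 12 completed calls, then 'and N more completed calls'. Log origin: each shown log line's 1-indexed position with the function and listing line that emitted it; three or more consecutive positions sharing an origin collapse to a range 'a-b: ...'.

Answer: the defect is in locate_pivot at line 25.
The tell: The logs agree in full; only the final output differs.
Call chain: main -> locate_pivot(-3, 16) (called at line 38).
First divergence: none; the two logs match at every position.
Execution walk:
  weigh_samples([11, 6, 0, -1], -1) -> 3  [called from merge_totals, line 9]
  merge_totals([11, 6, 0, -1], -1) -> -3  [called from main, line 35]
  update_gauge([11, 6, 0, -1]) -> 16  [called from main, line 37]
  locate_pivot(-3, 16) -> -3  [called from main, line 38]
Log origin:
  1: logged in main at line 34
  2: logged in merge_totals at line 8
  3: logged in weigh_samples at line 2
  4: logged in merge_totals at line 10
  5: logged in main at line 36
  6: logged in update_gauge at line 15
  7: logged in update_gauge at line 19
  8: logged in locate_pivot at line 23
A correct fix: line 25: replace `==` with `<`.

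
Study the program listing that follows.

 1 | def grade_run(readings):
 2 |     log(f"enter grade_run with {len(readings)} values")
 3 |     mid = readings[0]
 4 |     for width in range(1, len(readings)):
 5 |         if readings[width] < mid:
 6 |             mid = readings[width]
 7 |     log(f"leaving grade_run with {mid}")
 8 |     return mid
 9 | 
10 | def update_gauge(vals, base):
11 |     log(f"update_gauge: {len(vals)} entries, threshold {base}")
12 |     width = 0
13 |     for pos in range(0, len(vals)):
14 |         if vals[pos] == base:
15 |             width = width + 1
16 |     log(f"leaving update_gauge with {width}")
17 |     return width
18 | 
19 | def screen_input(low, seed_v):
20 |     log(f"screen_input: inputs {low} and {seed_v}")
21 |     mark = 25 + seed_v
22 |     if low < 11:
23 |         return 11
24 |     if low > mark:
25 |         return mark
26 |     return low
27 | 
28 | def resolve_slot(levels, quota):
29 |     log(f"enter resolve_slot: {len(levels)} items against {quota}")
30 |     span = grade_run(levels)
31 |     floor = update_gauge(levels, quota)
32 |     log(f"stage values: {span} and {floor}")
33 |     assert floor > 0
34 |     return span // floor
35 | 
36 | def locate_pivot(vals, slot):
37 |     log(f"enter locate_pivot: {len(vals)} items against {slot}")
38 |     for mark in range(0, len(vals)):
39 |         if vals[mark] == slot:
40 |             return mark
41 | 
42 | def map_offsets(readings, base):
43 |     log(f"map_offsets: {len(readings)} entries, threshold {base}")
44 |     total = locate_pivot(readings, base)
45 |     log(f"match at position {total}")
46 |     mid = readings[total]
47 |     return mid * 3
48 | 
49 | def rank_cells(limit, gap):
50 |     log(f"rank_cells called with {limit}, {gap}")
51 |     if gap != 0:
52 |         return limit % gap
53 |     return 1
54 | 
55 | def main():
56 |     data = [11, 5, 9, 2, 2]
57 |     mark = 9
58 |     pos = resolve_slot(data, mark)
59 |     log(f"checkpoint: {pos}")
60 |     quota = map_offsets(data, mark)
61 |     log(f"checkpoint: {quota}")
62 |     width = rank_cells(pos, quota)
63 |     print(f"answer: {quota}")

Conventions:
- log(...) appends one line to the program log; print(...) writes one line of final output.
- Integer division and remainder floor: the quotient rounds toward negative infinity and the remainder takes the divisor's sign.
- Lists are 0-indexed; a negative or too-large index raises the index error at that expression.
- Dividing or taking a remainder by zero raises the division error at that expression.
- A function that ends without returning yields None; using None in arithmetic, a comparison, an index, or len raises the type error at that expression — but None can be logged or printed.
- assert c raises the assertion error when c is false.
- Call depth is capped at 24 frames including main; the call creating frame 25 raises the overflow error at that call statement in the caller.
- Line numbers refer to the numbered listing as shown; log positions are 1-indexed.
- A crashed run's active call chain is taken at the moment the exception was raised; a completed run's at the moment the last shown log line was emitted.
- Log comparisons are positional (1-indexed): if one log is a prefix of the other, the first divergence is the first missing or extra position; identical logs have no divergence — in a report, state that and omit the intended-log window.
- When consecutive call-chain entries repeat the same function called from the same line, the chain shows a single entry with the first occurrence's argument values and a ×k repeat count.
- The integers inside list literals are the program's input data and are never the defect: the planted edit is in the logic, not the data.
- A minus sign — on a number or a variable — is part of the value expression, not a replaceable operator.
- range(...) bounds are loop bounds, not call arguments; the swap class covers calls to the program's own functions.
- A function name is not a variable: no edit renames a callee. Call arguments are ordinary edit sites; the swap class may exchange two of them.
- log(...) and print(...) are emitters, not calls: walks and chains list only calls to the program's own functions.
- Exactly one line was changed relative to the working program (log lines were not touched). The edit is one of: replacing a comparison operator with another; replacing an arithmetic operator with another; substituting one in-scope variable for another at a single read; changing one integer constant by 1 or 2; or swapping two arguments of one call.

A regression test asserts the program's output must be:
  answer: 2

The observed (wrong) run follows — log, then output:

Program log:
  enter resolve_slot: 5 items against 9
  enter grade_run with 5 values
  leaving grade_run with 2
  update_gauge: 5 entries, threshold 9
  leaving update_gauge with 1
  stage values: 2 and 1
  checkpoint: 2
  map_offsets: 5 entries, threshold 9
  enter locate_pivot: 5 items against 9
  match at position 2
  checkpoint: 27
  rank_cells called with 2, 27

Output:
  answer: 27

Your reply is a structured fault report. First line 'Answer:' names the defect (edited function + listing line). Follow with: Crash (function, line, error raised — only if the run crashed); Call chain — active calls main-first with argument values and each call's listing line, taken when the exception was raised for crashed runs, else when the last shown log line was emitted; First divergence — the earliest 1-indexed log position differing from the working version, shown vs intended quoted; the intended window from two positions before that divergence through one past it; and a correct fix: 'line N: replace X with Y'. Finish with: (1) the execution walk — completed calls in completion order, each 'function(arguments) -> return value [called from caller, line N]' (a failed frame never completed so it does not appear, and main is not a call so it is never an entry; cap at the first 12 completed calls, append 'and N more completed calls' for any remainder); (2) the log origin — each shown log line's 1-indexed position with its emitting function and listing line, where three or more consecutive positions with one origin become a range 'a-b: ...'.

Answer: the defect is in main at line 63.
Core observation: Nothing in the log betrays the bug — only the output does.
Call chain: main -> rank_cells(2, 27) (called at line 62).
First divergence: there is none — every log position agrees.
Execution walk:
  grade_run([11, 5, 9, 2, 2]) -> 2  [called from resolve_slot, line 30]
  update_gauge([11, 5, 9, 2, 2], 9) -> 1  [called from resolve_slot, line 31]
  resolve_slot([11, 5, 9, 2, 2], 9) -> 2  [called from main, line 58]
  locate_pivot([11, 5, 9, 2, 2], 9) -> 2  [called from map_offsets, line 44]
  map_offsets([11, 5, 9, 2, 2], 9) -> 27  [called from main, line 60]
  rank_cells(2, 27) -> 2  [called from main, line 62]
Origin of each log line:
  1 — resolve_slot, line 29
  2 — grade_run, line 2
  3 — grade_run, line 7
  4 — update_gauge, line 11
  5 — update_gauge, line 16
  6 — resolve_slot, line 32
  7 — main, line 59
  8 — map_offsets, line 43
  9 — locate_pivot, line 37
  10 — map_offsets, line 45
  11 — main, line 61
  12 — rank_cells, line 50
A correct fix: line 63: replace `quota` with `width`.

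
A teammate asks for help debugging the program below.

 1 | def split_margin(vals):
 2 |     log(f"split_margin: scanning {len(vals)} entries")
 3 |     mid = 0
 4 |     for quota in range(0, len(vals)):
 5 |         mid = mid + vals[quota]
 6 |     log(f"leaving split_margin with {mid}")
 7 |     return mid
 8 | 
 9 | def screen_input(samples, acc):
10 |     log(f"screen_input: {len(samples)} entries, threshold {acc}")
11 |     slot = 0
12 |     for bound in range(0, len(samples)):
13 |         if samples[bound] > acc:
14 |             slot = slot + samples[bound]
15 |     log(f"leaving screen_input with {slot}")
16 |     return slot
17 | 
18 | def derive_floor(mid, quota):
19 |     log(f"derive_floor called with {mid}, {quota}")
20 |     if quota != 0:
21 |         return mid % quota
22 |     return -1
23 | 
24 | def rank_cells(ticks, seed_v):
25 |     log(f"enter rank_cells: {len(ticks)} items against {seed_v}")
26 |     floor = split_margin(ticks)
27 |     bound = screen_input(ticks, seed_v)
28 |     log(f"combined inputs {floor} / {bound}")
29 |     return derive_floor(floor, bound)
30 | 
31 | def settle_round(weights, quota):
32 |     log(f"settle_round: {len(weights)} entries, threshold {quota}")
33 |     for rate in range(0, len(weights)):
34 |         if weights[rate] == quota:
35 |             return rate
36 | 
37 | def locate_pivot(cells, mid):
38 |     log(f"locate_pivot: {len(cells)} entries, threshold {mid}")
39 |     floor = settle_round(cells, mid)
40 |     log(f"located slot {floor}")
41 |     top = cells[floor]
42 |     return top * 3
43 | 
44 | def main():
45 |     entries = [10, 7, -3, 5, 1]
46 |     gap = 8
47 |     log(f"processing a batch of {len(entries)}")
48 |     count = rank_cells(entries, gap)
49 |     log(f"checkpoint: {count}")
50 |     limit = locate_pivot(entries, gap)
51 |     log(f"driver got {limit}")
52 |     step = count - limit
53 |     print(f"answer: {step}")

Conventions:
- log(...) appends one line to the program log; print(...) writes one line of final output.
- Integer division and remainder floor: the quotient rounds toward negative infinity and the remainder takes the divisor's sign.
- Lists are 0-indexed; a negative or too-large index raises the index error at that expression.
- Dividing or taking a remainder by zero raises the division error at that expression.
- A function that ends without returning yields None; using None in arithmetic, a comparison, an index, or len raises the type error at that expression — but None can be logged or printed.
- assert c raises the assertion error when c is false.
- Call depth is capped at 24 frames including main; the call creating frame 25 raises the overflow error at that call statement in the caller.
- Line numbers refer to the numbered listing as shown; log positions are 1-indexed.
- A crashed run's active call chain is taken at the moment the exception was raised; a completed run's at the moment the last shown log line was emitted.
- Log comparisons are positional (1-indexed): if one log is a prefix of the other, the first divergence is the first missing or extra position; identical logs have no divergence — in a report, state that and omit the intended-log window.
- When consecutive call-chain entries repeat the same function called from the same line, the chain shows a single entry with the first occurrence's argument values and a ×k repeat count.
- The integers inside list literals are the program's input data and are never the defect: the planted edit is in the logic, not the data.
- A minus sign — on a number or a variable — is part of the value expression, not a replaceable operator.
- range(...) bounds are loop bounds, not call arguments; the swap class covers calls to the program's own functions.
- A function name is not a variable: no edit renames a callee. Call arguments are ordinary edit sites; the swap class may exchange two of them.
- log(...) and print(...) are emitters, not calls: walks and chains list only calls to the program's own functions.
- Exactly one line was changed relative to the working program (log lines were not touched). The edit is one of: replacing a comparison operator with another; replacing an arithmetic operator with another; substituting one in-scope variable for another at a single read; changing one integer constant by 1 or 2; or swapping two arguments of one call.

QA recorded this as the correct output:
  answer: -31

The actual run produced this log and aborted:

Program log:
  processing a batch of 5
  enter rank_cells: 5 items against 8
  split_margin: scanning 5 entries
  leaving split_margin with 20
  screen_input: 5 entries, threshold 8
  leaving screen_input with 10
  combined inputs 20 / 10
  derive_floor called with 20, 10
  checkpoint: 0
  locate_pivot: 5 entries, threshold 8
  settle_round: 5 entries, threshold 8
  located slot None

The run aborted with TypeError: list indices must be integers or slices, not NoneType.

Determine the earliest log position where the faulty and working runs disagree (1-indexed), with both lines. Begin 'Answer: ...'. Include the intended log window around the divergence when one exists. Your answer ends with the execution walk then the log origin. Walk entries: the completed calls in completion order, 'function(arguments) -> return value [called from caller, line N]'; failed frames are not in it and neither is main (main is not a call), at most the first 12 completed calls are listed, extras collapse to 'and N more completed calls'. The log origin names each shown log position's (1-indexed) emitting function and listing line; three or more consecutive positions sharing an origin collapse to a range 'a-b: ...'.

Answer: position 2 — shown 'enter rank_cells: 5 items against 8', intended 'enter rank_cells: 5 items against 10'.
Intended log window:
  1: processing a batch of 5
  2: enter rank_cells: 5 items against 10
  3: split_margin: scanning 5 entries
Execution walk:
  split_margin([10, 7, -3, 5, 1]) -> 20  [called from rank_cells, line 26]
  screen_input([10, 7, -3, 5, 1], 8) -> 10  [called from rank_cells, line 27]
  derive_floor(20, 10) -> 0  [called from rank_cells, line 29]
  rank_cells([10, 7, -3, 5, 1], 8) -> 0  [called from main, line 48]
  settle_round([10, 7, -3, 5, 1], 8) -> None  [called from locate_pivot, line 39]
Log origin:
  1 — main, line 47
  2 — rank_cells, line 25
  3 — split_margin, line 2
  4 — split_margin, line 6
  5 — screen_input, line 10
  6 — screen_input, line 15
  7 — rank_cells, line 28
  8 — derive_floor, line 19
  9 — main, line 49
  10 — locate_pivot, line 38
  11 — settle_round, line 32
  12 — locate_pivot, line 40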